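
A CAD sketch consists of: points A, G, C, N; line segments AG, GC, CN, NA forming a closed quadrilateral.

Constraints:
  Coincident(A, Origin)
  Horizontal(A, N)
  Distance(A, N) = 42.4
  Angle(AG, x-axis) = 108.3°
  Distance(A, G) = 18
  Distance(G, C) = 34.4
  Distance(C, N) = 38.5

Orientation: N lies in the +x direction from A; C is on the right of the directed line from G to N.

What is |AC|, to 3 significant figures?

16.5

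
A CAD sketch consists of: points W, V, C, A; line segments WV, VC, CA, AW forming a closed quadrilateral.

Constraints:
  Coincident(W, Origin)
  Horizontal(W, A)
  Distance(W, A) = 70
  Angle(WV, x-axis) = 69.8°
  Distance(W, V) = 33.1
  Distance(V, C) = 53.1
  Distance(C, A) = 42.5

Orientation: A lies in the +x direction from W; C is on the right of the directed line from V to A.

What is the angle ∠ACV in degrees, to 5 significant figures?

87.074°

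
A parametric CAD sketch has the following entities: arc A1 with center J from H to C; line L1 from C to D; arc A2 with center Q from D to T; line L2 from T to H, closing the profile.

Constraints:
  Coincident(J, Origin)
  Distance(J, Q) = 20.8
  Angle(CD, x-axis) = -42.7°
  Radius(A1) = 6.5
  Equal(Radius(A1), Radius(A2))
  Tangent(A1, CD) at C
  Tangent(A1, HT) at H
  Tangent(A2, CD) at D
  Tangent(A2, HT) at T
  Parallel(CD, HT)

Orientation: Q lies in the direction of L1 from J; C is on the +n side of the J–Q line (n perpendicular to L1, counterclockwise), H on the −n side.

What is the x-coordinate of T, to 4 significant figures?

10.88

The slot axis is L1's direction at -42.7°, so u = (cos -42.7°, sin -42.7°) = (0.7349, -0.6782) and n = (−sin -42.7°, cos -42.7°) = (0.6782, 0.7349). J is at the origin and Q lies 20.8 along u from J, so Q = 20.8·u = (15.29, -14.11). Tangency of A1 to both parallel lines with radius 6.5 puts C and H at J ± 6.5·n: C = (4.408, 4.777), H = (-4.408, -4.777). Equal radii place D and T the same way about Q: D = Q + 6.5·n = (19.69, -9.329), T = Q − 6.5·n = (10.88, -18.88). So T.x = 10.88.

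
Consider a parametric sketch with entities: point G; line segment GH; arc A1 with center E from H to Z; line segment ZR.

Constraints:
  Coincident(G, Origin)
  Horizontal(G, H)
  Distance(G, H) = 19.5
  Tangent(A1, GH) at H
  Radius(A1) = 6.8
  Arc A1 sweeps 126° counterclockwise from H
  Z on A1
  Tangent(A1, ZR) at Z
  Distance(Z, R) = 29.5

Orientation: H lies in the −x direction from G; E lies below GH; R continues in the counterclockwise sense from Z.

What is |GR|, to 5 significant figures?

35.500

G is at the origin; GH is horizontal with |GH| = 19.5 and H on the −x side, so H = (-19.500, 0.0000). Since A1 is tangent to GH there, EH ⟂ GH, so E = H + (0, -6.8) = (-19.500, -6.8000). On A1, H sits at bearing 90° from E; a 126° counterclockwise sweep puts Z at bearing 216°, so Z = E + 6.8·(cos 216°, sin 216°) = (-25.001, -10.797). The tangent condition forces EZ to be normal to ZR, so ZR runs along (−sin 216°, cos 216°); with |ZR| = 29.5, R = (-7.6617, -34.663). Then |GR| = |R − G| = 35.500.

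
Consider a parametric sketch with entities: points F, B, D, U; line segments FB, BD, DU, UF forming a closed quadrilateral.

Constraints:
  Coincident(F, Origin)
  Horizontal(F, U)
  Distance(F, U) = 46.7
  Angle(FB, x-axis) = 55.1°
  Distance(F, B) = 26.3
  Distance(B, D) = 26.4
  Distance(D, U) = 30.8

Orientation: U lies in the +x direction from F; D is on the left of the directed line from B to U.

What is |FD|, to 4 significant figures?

50.08

F is at the origin; F and U share the same y with |FU| = 46.7 and U in +x, so U = (46.7, 0). FB runs at 55.1° with |FB| = 26.3, so B = (15.05, 21.57). D is determined by |BD| = 26.4 and |DU| = 30.8 together: it lies at the intersection of circle(B, 26.4) and circle(U, 30.8). With |BU| = 38.30, the foot of the radical line on BU is 15.87 from B and the perpendicular offset is √(26.4² − 15.87²) = 21.10. Taking the left-of-BU solution: D = (40.04, 30.07).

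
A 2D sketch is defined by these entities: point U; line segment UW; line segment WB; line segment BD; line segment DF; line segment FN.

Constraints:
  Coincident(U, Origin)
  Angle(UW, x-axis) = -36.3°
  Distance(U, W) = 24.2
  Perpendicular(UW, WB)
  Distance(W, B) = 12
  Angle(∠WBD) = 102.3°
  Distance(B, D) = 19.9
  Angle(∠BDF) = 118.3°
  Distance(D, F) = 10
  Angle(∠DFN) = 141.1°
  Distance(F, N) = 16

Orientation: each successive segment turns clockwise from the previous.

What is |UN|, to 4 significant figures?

7.676

U is at the origin; UW runs at -36.3° with length 24.2, so W = (19.50, -14.33). UW ⟂ WB, so WB runs at -126.3°; with |WB| = 12.0, B = (12.40, -24.00). ∠WBD = 102.3° gives BD at 156.0° from the x-axis; with |BD| = 19.9, D = (-5.780, -15.90). ∠BDF = 118.3° gives DF at 94.30° from the x-axis; with |DF| = 10.0, F = (-6.530, -5.932). ∠DFN = 141.1° gives FN at 55.40° from the x-axis; with |FN| = 16.0, N = (2.555, 7.238). Then |UN| = |N − U| = 7.676.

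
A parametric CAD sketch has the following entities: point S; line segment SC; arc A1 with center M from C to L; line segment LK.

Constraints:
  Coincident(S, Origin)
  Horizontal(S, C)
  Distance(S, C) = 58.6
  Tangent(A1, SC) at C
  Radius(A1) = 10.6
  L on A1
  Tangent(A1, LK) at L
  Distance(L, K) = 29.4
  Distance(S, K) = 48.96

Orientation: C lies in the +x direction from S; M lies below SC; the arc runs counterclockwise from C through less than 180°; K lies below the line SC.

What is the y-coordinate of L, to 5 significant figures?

-6.0772

Checks: |ML| = 10.60 ✓; ∠(ML, LK) = 90.00° ✓; |LK| = 29.40 ✓; |SK| = 48.96 ✓.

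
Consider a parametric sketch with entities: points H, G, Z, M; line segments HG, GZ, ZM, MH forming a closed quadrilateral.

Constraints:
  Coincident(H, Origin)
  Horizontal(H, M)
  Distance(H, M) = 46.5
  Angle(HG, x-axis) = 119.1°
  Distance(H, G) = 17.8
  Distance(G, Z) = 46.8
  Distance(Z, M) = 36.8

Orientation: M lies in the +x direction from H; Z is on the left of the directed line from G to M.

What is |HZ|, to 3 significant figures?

48.6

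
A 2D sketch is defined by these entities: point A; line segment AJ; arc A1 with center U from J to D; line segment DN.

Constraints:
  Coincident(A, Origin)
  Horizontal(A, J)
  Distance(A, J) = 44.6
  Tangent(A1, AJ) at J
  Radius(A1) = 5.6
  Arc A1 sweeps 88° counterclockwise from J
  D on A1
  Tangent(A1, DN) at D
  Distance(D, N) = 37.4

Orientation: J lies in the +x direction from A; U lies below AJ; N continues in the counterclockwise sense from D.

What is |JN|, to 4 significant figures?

43.33

A is at the origin; AJ is horizontal with |AJ| = 44.6 and J on the +x side, so J = (44.60, 0.000). Since A1 is tangent to AJ there, UJ ⟂ AJ, so U = J + (0, -5.6) = (44.60, -5.600). On A1, J sits at bearing 90° from U; an 88° counterclockwise sweep puts D at bearing 178°, so D = U + 5.6·(cos 178°, sin 178°) = (39.00, -5.405). A1 meets DN tangentially, so UD is at right angles to DN, so DN runs along (−sin 178°, cos 178°); with |DN| = 37.4, N = (37.70, -42.78). Then |JN| = |N − J| = 43.33.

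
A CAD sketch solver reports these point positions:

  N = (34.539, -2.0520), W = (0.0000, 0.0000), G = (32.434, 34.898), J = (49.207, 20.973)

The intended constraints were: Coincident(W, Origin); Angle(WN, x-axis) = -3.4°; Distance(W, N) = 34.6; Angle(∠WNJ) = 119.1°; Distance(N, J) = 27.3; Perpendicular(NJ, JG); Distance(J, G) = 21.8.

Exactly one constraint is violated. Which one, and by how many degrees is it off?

Perpendicular(NJ, JG) — off by 7.20°.

W = (0.00, 0.00) ✓; WN at -3.400° ✓; |WN| = 34.60 ✓; ∠WNJ = 119.1° ✓; |NJ| = 27.30 ✓; ∠(NJ, JG) = 82.80° ✗; |JG| = 21.80 ✓.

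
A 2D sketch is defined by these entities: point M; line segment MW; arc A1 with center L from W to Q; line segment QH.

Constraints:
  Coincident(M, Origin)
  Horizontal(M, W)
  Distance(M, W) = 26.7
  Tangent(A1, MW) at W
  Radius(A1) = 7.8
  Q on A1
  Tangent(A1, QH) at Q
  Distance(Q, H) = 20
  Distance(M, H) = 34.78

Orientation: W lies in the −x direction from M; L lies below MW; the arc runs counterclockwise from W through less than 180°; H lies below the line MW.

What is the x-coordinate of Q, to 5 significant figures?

-32.780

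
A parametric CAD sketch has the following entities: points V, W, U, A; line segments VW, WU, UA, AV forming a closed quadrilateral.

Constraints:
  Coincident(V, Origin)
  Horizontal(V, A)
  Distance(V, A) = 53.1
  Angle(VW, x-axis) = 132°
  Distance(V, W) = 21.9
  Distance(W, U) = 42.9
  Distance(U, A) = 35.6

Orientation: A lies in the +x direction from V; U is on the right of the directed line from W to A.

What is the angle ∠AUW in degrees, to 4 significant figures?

124.9°

V is at the origin; VA is horizontal with |VA| = 53.1 and A in +x, so A = (53.1, 0). VW runs at 132.0° with |VW| = 21.9, so W = (-14.65, 16.27). U is determined by |WU| = 42.9 and |UA| = 35.6 together: it lies at the intersection of circle(W, 42.9) and circle(A, 35.6). With |WA| = 69.68, the foot of the radical line on WA is 38.95 from W and the perpendicular offset is √(42.9² − 38.95²) = 17.98. Taking the right-of-WA solution: U = (19.02, -10.30).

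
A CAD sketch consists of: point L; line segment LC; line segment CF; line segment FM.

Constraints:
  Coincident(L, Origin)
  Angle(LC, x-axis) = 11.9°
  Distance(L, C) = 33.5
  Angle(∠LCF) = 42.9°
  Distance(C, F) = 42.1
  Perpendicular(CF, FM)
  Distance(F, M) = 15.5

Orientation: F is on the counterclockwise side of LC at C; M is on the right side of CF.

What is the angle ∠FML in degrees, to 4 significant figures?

24.63°

L is at the origin; LC runs at 11.9° with length 33.5, so C = 33.5·(cos 11.9°, sin 11.9°) = (32.78, 6.908). ∠LCF = 42.9°, so CF runs at 11.9° + (180° − 42.9°) = 149.0° from the x-axis; with |CF| = 42.1, F = C + 42.1·(cos 149.0°, sin 149.0°) = (-3.307, 28.59). CF is perpendicular to FM; with |FM| = 15.5 on the right of CF, M = F + 15.5·(0.5150, 0.8572) = (4.676, 41.88). Then cos ∠FML = MF·ML / (|MF||ML|), giving 24.63°.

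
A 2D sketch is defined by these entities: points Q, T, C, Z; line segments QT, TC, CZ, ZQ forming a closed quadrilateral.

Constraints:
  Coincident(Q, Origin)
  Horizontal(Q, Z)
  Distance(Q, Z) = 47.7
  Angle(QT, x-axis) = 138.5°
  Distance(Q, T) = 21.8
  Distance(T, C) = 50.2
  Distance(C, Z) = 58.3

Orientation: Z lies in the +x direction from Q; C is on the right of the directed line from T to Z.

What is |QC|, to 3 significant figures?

33.1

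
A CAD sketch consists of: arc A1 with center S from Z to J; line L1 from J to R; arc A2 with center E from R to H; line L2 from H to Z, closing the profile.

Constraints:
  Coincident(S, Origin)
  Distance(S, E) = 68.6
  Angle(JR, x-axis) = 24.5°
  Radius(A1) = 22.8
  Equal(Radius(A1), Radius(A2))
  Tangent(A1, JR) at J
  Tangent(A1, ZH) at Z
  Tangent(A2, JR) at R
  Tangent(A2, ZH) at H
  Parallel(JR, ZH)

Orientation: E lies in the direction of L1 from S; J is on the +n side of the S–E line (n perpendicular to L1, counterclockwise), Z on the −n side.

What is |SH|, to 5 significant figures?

72.290

Tangency of A1 to both parallel lines with radius 22.8 puts J and Z at S ± 22.8·n: J = (-9.4550, 20.747), Z = (9.4550, -20.747). Equal radii place R and H the same way about E: R = E + 22.8·n = (52.968, 49.195), H = E − 22.8·n = (71.878, 7.7008). Then |SH| = |H − S| = 72.290.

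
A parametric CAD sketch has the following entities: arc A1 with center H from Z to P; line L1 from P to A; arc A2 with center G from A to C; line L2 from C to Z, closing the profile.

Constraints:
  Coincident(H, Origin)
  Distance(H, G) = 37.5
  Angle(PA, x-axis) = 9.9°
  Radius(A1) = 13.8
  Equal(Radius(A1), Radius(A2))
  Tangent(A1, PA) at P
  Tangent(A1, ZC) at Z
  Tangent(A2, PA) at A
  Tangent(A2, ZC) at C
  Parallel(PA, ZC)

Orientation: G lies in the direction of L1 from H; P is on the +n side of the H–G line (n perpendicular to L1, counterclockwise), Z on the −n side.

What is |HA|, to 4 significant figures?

39.96

Tangency of A1 to both parallel lines with radius 13.8 puts P and Z at H ± 13.8·n: P = (-2.373, 13.59), Z = (2.373, -13.59). Equal radii place A and C the same way about G: A = G + 13.8·n = (34.57, 20.04), C = G − 13.8·n = (39.31, -7.147). Then |HA| = |A − H| = 39.96.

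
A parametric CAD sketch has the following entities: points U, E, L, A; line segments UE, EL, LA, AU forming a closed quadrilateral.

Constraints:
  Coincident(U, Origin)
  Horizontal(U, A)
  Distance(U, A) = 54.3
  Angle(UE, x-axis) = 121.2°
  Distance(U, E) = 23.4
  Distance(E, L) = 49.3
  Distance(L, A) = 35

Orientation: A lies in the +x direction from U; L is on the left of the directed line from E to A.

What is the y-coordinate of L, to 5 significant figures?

29.938

Checks: |EL| = 49.30 ✓; |LA| = 35.00 ✓.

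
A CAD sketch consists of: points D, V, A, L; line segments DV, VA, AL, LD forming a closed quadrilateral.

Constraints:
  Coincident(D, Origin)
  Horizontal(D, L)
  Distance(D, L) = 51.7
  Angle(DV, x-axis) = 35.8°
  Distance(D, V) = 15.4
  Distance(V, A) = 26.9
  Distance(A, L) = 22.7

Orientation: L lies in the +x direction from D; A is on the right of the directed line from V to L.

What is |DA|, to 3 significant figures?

33.0

Checks: DV at 35.80° ✓; |VA| = 26.90 ✓; |AL| = 22.70 ✓.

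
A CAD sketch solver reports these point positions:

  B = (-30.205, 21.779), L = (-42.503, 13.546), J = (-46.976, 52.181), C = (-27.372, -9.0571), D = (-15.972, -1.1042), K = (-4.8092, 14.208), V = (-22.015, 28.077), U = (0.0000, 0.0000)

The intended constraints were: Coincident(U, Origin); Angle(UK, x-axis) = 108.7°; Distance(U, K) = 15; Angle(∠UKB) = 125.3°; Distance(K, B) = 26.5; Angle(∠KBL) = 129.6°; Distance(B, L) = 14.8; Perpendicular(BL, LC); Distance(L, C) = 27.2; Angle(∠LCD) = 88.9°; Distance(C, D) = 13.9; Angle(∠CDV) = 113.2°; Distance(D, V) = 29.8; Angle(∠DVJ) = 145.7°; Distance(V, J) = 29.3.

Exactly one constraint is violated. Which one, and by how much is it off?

Distance(V, J) = 29.3 — off by 5.40.

U = (0.00, 0.00) ✓; UK at 108.7° ✓; |UK| = 15.00 ✓; ∠UKB = 125.3° ✓; |KB| = 26.50 ✓; ∠KBL = 129.6° ✓; |BL| = 14.80 ✓; ∠(BL, LC) = 90.00° ✓; |LC| = 27.20 ✓; ∠LCD = 88.90° ✓; |CD| = 13.90 ✓; ∠CDV = 113.2° ✓; |DV| = 29.80 ✓; ∠DVJ = 145.7° ✓; |VJ| = 34.70 ✗.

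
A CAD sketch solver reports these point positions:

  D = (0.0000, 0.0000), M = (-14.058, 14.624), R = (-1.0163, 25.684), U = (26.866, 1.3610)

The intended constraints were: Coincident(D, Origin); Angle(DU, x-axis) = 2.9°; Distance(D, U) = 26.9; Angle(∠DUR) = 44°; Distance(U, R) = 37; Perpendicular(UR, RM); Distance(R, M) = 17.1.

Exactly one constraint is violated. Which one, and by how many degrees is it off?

Perpendicular(UR, RM) — off by 8.60°.

D = (0.00, 0.00) ✓; DU at 2.900° ✓; |DU| = 26.90 ✓; ∠DUR = 44.00° ✓; |UR| = 37.00 ✓; ∠(UR, RM) = 81.40° ✗; |RM| = 17.10 ✓.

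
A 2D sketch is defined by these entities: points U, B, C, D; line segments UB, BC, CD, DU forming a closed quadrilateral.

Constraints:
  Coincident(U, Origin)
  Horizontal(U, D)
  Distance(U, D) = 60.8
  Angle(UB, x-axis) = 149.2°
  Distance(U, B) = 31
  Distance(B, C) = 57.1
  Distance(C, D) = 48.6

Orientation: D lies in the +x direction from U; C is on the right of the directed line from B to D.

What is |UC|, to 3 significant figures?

27.0

Checks: U = (0.00, 0.00) ✓; |BC| = 57.10 ✓; |CD| = 48.60 ✓.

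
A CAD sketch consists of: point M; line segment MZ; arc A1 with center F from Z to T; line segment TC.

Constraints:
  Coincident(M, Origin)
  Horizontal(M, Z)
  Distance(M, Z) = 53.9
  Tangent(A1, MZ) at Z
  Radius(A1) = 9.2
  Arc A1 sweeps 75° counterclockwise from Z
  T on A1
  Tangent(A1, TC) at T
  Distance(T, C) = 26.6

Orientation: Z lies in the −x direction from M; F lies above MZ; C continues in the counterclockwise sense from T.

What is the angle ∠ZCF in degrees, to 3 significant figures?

8.20°

On A1, Z sits at bearing -90° from F; a 75° counterclockwise sweep puts T at bearing -15°, so T = F + 9.2·(cos -15°, sin -15°) = (-45.0, 6.82). Tangency of A1 to TC means the radius FT is perpendicular to TC, so TC runs along (−sin -15°, cos -15°); with |TC| = 26.6, C = (-38.1, 32.5). Then cos ∠ZCF = CZ·CF / (|CZ||CF|), giving 8.20°.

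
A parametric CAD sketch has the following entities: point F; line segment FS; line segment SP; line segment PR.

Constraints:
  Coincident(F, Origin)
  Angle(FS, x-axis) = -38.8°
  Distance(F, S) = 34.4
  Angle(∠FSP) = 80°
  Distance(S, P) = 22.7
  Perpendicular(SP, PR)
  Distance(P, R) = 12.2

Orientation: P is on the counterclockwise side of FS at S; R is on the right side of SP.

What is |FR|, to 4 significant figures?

49.02

F is at the origin; FS runs at -38.8° with length 34.4, so S = 34.4·(cos -38.8°, sin -38.8°) = (26.81, -21.56). ∠FSP = 80.0°, so SP runs at -38.8° + (180° − 80.0°) = 61.20° from the x-axis; with |SP| = 22.7, P = S + 22.7·(cos 61.20°, sin 61.20°) = (37.75, -1.663). SP is perpendicular to PR; with |PR| = 12.2 on the right of SP, R = P + 12.2·(0.8763, -0.4818) = (48.44, -7.540). Then |FR| = |R − F| = 49.02.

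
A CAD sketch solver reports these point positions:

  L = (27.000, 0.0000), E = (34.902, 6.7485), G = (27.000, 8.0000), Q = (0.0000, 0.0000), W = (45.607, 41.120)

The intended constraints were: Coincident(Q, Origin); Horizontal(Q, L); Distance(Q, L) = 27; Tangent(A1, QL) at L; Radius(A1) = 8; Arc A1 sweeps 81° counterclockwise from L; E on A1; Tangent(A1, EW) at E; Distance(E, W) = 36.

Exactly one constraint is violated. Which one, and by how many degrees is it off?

Tangent(A1, EW) at E — off by 8.30°.

Q = (0.00, 0.00) ✓; Q.y = 0.00, L.y = 0.00 ✓; |QL| = 27.00 ✓; ∠(GL, LQ) = 90.00° ✓; |GL| = 8.000 ✓; bearing(G→E) − bearing(G→L) = 81.00° ✓; |GE| = 8.000 ✓; ∠(GE, EW) = 98.30° ✗; |EW| = 36.00 ✓.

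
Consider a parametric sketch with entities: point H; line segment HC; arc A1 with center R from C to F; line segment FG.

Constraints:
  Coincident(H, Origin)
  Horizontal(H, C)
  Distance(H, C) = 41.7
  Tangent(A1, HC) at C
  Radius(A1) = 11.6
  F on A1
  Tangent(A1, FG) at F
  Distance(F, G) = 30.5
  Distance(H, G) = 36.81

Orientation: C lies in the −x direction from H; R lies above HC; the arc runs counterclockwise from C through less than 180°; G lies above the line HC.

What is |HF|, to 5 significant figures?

32.104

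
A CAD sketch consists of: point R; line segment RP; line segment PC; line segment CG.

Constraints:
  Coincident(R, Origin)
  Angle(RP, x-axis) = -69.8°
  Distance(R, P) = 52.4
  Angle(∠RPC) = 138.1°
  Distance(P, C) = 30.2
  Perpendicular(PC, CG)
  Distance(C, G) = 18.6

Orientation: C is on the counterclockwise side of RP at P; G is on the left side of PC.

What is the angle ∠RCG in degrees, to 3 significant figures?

63.2°

R is at the origin; RP runs at -69.8° with length 52.4, so P = 52.4·(cos -69.8°, sin -69.8°) = (18.1, -49.2). ∠RPC = 138.1°, so PC runs at -69.8° + (180° − 138.1°) = -27.9° from the x-axis; with |PC| = 30.2, C = P + 30.2·(cos -27.9°, sin -27.9°) = (44.8, -63.3). The perpendicularity gives CG at right angles to PC; with |CG| = 18.6 on the left of PC, G = C + 18.6·(0.468, 0.884) = (53.5, -46.9). Then cos ∠RCG = CR·CG / (|CR||CG|), giving 63.2°.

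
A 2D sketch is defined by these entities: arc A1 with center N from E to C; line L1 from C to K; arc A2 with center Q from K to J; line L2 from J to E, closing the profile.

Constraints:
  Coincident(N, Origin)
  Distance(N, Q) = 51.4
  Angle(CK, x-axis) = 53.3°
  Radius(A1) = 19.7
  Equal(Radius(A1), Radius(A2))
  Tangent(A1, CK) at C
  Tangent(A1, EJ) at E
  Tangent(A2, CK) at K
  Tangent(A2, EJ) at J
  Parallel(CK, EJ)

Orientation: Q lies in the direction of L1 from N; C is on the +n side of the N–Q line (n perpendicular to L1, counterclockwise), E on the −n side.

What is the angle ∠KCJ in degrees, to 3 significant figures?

37.5°

The slot axis is L1's direction at 53.3°, so u = (cos 53.3°, sin 53.3°) = (0.598, 0.802) and n = (−sin 53.3°, cos 53.3°) = (-0.802, 0.598). N is at the origin and Q lies 51.4 along u from N, so Q = 51.4·u = (30.7, 41.2). Tangency of A1 to both parallel lines with radius 19.7 puts C and E at N ± 19.7·n: C = (-15.8, 11.8), E = (15.8, -11.8). Equal radii place K and J the same way about Q: K = Q + 19.7·n = (14.9, 53.0), J = Q − 19.7·n = (46.5, 29.4). Then cos ∠KCJ = CK·CJ / (|CK||CJ|), giving 37.5°.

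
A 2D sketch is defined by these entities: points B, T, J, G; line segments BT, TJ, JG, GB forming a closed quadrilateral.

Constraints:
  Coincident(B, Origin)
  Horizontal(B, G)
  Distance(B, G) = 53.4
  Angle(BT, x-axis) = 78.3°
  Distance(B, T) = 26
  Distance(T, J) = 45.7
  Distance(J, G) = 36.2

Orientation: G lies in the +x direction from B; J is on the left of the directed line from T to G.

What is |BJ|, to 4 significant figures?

61.41

Checks: |TJ| = 45.70 ✓; |JG| = 36.20 ✓.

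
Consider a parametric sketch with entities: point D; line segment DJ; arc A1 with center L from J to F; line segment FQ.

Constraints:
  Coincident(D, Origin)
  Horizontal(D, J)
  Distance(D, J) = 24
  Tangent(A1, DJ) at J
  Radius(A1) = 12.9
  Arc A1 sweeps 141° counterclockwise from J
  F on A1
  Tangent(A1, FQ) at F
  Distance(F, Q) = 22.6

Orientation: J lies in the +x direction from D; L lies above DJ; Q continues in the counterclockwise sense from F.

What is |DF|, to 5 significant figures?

39.461

D is at the origin; DJ is horizontal with |DJ| = 24.0 and J on the +x side, so J = (24.000, 0.0000). The tangent condition forces LJ to be normal to DJ, so L = J + (0, 12.9) = (24.000, 12.900). On A1, J sits at bearing -90° from L; a 141° counterclockwise sweep puts F at bearing 51°, so F = L + 12.9·(cos 51°, sin 51°) = (32.118, 22.925). Then |DF| = |F − D| = 39.461.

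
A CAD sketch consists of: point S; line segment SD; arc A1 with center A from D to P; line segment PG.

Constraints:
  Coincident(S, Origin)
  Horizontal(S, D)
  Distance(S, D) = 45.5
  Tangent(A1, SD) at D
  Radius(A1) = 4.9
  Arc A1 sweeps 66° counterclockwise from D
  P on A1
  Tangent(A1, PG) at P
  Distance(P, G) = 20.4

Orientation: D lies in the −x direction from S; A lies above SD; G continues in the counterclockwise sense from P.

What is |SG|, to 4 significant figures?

39.18

S is at the origin; S and D share the same y with |SD| = 45.5 and D on the −x side, so D = (-45.50, 0.000). A1 meets SD tangentially, so AD is at right angles to SD, so A = D + (0, 4.9) = (-45.50, 4.900). On A1, D sits at bearing -90° from A; a 66° counterclockwise sweep puts P at bearing -24°, so P = A + 4.9·(cos -24°, sin -24°) = (-41.02, 2.907). Since A1 is tangent to PG there, AP ⟂ PG, so PG runs along (−sin -24°, cos -24°); with |PG| = 20.4, G = (-32.73, 21.54). Then |SG| = |G − S| = 39.18.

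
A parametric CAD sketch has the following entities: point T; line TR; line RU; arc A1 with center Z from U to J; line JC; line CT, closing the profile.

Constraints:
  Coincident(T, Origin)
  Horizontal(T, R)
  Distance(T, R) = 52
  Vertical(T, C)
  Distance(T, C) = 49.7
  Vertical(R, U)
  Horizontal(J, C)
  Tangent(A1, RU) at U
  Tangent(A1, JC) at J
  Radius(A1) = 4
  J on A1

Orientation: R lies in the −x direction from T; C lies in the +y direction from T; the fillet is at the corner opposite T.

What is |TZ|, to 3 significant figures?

66.3

T is at the origin; T and R share the same y with |TR| = 52.0 and R on the −x side, so R = (-52.0, 0.00). TC is vertical with |TC| = 49.7 and C on the +y side, so C = (0.00, 49.7). The virtual corner opposite T is at (-52.0, 49.7). A1 meets RU tangentially, so ZU is at right angles to RU and A1 meets JC tangentially, so ZJ is at right angles to JC, with radius 4.0, so the center Z sits 4.0 in from both sides at Z = (-48.0, 45.7). Then |TZ| = |Z − T| = 66.3.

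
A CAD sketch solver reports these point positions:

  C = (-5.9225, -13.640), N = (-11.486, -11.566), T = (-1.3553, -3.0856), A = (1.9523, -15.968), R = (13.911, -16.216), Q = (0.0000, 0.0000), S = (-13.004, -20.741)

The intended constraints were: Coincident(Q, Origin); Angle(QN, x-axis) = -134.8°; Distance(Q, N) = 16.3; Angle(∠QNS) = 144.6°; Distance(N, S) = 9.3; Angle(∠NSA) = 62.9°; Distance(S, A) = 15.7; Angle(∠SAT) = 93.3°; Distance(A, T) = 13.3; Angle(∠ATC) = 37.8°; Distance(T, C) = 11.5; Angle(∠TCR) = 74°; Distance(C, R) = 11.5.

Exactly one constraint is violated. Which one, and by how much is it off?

Distance(C, R) = 11.5 — off by 8.50.

Q = (0.00, 0.00) ✓; QN at -134.8° ✓; |QN| = 16.30 ✓; ∠QNS = 144.6° ✓; |NS| = 9.300 ✓; ∠NSA = 62.91° ✓; |SA| = 15.70 ✓; ∠SAT = 93.30° ✓; |AT| = 13.30 ✓; ∠ATC = 37.80° ✓; |TC| = 11.50 ✓; ∠TCR = 74.00° ✓; |CR| = 20.00 ✗.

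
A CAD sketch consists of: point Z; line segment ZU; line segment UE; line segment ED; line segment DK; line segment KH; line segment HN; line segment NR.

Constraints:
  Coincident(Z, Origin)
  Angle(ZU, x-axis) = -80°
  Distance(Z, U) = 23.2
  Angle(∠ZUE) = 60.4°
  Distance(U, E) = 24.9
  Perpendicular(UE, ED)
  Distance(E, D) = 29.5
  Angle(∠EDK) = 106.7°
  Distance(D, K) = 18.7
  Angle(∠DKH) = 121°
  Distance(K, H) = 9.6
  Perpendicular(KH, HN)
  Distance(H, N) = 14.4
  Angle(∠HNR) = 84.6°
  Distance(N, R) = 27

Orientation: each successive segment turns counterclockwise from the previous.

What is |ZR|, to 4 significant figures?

23.95

Z is at the origin; ZU runs at -80.0° with length 23.2, so U = (4.029, -22.85). ∠ZUE = 60.4° gives UE at 39.60° from the x-axis; with |UE| = 24.9, E = (23.21, -6.976). UE is perpendicular to ED, so ED runs at 129.6°; with |ED| = 29.5, D = (4.410, 15.75). ∠EDK = 106.7° gives DK at -157.1° from the x-axis; with |DK| = 18.7, K = (-12.82, 8.478). ∠DKH = 121.0° gives KH at -98.10° from the x-axis; with |KH| = 9.6, H = (-14.17, -1.026). KH is perpendicular to HN, so HN runs at -8.100°; with |HN| = 14.4, N = (0.08793, -3.055). ∠HNR = 84.6° gives NR at 87.30° from the x-axis; with |NR| = 27.0, R = (1.360, 23.91). Then |ZR| = |R − Z| = 23.95.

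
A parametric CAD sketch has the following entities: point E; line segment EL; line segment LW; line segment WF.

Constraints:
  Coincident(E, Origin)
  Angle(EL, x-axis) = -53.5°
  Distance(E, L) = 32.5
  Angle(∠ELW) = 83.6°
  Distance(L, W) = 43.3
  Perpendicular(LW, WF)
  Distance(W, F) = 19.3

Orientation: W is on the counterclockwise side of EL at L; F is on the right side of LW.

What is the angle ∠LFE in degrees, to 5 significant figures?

28.417°

∠ELW = 83.6°, so LW runs at -53.5° + (180° − 83.6°) = 42.900° from the x-axis; with |LW| = 43.3, W = L + 43.3·(cos 42.900°, sin 42.900°) = (51.051, 3.3499). LW is perpendicular to WF; with |WF| = 19.3 on the right of LW, F = W + 19.3·(0.68072, -0.73254) = (64.189, -10.788). Then cos ∠LFE = FL·FE / (|FL||FE|), giving 28.417°.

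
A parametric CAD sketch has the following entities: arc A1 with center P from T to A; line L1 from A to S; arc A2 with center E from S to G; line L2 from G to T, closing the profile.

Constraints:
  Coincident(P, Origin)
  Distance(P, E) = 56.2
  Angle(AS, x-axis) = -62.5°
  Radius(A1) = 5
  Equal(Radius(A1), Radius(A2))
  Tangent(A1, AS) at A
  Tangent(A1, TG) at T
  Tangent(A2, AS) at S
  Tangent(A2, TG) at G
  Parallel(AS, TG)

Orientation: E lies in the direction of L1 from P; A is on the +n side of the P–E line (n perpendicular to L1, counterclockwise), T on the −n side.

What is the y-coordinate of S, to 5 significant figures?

-47.541

Tangency of A1 to both parallel lines with radius 5.0 puts A and T at P ± 5.0·n: A = (4.4351, 2.3087), T = (-4.4351, -2.3087). Equal radii place S and G the same way about E: S = E + 5.0·n = (30.385, -47.541), G = E − 5.0·n = (21.515, -52.159). So S.y = -47.541.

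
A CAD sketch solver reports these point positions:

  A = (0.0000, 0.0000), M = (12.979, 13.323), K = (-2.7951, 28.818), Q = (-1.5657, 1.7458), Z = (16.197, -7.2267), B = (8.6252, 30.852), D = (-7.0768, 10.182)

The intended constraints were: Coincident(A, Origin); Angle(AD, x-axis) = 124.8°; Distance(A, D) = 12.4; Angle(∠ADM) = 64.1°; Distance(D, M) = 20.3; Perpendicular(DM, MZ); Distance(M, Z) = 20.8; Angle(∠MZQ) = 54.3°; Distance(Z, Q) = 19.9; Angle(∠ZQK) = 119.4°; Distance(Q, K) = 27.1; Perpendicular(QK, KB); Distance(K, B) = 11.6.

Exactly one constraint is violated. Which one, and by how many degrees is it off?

Perpendicular(QK, KB) — off by 7.50°.

A = (0.00, 0.00) ✓; AD at 124.8° ✓; |AD| = 12.40 ✓; ∠ADM = 64.10° ✓; |DM| = 20.30 ✓; ∠(DM, MZ) = 90.00° ✓; |MZ| = 20.80 ✓; ∠MZQ = 54.30° ✓; |ZQ| = 19.90 ✓; ∠ZQK = 119.4° ✓; |QK| = 27.10 ✓; ∠(QK, KB) = 82.50° ✗; |KB| = 11.60 ✓.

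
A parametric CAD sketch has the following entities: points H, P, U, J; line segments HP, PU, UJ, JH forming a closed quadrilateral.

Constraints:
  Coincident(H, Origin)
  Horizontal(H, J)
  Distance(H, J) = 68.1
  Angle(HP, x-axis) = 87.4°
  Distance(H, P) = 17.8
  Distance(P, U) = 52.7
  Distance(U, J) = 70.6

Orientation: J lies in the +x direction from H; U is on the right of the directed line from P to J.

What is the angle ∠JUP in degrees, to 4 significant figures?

66.92°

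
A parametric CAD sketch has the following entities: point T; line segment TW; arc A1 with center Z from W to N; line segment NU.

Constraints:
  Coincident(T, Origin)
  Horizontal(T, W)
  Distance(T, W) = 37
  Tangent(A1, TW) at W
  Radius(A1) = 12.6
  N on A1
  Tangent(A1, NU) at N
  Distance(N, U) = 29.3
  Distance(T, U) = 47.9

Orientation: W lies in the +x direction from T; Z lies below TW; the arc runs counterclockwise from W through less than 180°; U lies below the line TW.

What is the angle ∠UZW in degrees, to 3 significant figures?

155°

T is at the origin; TW is horizontal with |TW| = 37.0 and W on the +x side, so W = (37.0, 0.00). The tangent condition forces ZW to be normal to TW, so Z = W + (0, -12.6) = (37.0, -12.6). Since ZN ⟂ NU (tangency), |ZU| = √(12.6² + 29.3²) = 31.9 regardless of where N sits on A1. So U lies on both circle(T, 47.9) and circle(Z, 31.9); the below-TW intersection is U = (23.7, -41.6). N is the foot of the tangent from U: N = (24.4, -12.3).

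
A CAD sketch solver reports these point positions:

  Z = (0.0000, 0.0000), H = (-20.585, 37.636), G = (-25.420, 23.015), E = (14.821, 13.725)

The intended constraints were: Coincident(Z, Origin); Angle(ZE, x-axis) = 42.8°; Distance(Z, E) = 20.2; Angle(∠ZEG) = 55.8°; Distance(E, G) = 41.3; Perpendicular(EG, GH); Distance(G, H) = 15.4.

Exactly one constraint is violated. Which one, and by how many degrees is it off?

Perpendicular(EG, GH) — off by 5.30°.

Z = (0.00, 0.00) ✓; ZE at 42.80° ✓; |ZE| = 20.20 ✓; ∠ZEG = 55.80° ✓; |EG| = 41.30 ✓; ∠(EG, GH) = 95.30° ✗; |GH| = 15.40 ✓.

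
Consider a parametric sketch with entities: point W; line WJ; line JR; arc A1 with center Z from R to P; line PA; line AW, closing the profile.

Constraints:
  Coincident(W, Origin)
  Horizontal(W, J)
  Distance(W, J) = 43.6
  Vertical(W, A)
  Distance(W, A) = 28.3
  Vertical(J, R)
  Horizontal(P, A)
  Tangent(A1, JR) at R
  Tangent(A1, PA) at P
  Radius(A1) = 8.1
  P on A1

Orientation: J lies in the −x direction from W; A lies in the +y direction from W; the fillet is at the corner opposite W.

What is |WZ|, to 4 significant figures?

40.84

W is at the origin; W and J share the same y with |WJ| = 43.6 and J on the −x side, so J = (-43.60, 0.000). WA is vertical with |WA| = 28.3 and A on the +y side, so A = (0.000, 28.30). The virtual corner opposite W is at (-43.60, 28.30). Tangency of A1 to JR means the radius ZR is perpendicular to JR and the tangent condition forces ZP to be normal to PA, with radius 8.1, so the center Z sits 8.1 in from both sides at Z = (-35.50, 20.20). Then |WZ| = |Z − W| = 40.84.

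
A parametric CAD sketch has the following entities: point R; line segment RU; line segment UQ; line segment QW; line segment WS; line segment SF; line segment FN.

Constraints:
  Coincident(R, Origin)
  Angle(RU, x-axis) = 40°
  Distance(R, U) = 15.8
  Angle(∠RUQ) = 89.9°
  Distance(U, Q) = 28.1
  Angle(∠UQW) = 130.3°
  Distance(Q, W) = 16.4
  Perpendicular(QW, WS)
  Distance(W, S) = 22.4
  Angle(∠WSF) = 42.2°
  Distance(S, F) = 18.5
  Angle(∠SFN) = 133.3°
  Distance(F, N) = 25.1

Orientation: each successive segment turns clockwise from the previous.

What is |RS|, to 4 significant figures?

24.33

R is at the origin; RU runs at 40.0° with length 15.8, so U = (12.10, 10.16). ∠RUQ = 89.9° gives UQ at -50.10° from the x-axis; with |UQ| = 28.1, Q = (30.13, -11.40). ∠UQW = 130.3° gives QW at -99.80° from the x-axis; with |QW| = 16.4, W = (27.34, -27.56). The perpendicularity gives WS at right angles to QW, so WS runs at 170.2°; with |WS| = 22.4, S = (5.264, -23.75). Then |RS| = |S − R| = 24.33.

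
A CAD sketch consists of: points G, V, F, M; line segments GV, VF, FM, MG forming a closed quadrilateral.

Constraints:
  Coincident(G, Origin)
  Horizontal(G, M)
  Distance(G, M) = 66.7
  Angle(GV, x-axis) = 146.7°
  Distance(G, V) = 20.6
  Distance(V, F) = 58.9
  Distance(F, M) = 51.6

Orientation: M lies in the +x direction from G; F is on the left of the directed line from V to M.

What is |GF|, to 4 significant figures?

52.67

G is at the origin; GM is horizontal with |GM| = 66.7 and M in +x, so M = (66.7, 0). GV runs at 146.7° with |GV| = 20.6, so V = (-17.22, 11.31). F is determined by |VF| = 58.9 and |FM| = 51.6 together: it lies at the intersection of circle(V, 58.9) and circle(M, 51.6). With |VM| = 84.68, the foot of the radical line on VM is 47.10 from V and the perpendicular offset is √(58.9² − 47.10²) = 35.36. Taking the left-of-VM solution: F = (34.19, 40.07).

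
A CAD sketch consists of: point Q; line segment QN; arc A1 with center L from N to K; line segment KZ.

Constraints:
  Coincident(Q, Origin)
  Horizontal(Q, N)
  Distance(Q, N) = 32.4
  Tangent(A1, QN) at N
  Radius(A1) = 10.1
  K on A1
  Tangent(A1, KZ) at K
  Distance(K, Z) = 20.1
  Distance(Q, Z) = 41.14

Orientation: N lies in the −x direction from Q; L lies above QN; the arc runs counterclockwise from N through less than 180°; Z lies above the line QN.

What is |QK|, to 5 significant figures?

25.463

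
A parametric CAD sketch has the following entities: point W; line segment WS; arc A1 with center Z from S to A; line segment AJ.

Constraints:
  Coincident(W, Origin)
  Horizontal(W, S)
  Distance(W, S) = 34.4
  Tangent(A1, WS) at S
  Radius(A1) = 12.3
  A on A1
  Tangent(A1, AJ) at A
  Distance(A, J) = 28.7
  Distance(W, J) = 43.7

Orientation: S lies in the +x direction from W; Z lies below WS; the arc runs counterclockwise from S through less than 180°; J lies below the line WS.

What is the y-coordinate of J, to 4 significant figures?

-39.40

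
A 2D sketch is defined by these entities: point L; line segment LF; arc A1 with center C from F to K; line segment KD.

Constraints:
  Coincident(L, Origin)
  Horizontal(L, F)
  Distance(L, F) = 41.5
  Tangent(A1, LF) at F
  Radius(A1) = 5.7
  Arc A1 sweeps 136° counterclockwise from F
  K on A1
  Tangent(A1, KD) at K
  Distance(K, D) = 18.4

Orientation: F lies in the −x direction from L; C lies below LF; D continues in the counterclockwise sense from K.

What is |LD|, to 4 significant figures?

39.35

L is at the origin; LF is horizontal with |LF| = 41.5 and F on the −x side, so F = (-41.50, 0.000). The tangent condition forces CF to be normal to LF, so C = F + (0, -5.7) = (-41.50, -5.700). On A1, F sits at bearing 90° from C; a 136° counterclockwise sweep puts K at bearing 226°, so K = C + 5.7·(cos 226°, sin 226°) = (-45.46, -9.800). The tangent condition forces CK to be normal to KD, so KD runs along (−sin 226°, cos 226°); with |KD| = 18.4, D = (-32.22, -22.58). Then |LD| = |D − L| = 39.35.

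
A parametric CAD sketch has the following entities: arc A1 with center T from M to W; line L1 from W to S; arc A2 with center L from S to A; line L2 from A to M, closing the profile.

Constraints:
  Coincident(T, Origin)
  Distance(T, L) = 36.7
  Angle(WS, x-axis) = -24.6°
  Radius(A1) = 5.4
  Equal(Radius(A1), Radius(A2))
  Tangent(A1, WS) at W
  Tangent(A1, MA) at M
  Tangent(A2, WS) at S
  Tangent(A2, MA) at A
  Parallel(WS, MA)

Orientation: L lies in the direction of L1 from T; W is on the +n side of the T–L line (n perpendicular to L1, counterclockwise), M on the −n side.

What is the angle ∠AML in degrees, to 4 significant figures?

8.370°

Tangency of A1 to both parallel lines with radius 5.4 puts W and M at T ± 5.4·n: W = (2.248, 4.910), M = (-2.248, -4.910). Equal radii place S and A the same way about L: S = L + 5.4·n = (35.62, -10.37), A = L − 5.4·n = (31.12, -20.19). Then cos ∠AML = MA·ML / (|MA||ML|), giving 8.370°.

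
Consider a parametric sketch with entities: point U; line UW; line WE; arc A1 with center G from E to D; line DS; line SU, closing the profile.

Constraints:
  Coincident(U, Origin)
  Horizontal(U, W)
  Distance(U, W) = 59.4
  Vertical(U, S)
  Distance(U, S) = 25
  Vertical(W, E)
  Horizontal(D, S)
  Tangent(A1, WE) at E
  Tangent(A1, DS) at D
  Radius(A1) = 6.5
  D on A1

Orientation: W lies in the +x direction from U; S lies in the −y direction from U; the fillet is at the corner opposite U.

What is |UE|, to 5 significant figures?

62.214

The virtual corner opposite U is at (59.400, -25.000). Since A1 is tangent to WE there, GE ⟂ WE and since A1 is tangent to DS there, GD ⟂ DS, with radius 6.5, so the center G sits 6.5 in from both sides at G = (52.900, -18.500). That places the tangent points at E = (59.400, -18.500) on WE and D = (52.900, -25.000) on DS. Then |UE| = |E − U| = 62.214.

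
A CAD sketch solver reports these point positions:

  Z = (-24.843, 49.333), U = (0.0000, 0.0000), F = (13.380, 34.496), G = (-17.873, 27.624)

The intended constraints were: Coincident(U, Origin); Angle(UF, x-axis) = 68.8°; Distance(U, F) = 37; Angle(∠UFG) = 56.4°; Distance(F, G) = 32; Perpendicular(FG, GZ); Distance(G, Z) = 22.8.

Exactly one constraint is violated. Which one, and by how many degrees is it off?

Perpendicular(FG, GZ) — off by 5.40°.

U = (0.00, 0.00) ✓; UF at 68.80° ✓; |UF| = 37.00 ✓; ∠UFG = 56.40° ✓; |FG| = 32.00 ✓; ∠(FG, GZ) = 84.60° ✗; |GZ| = 22.80 ✓.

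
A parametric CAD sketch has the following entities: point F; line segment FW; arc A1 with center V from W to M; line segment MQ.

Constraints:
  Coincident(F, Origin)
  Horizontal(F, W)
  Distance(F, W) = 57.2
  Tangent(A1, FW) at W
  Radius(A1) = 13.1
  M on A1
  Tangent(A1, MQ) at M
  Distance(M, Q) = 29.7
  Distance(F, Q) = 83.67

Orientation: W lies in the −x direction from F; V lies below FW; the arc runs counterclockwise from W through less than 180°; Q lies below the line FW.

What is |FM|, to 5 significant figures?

71.296

Checks: |VM| = 13.10 ✓; ∠(VM, MQ) = 90.00° ✓; |MQ| = 29.70 ✓; |FQ| = 83.67 ✓.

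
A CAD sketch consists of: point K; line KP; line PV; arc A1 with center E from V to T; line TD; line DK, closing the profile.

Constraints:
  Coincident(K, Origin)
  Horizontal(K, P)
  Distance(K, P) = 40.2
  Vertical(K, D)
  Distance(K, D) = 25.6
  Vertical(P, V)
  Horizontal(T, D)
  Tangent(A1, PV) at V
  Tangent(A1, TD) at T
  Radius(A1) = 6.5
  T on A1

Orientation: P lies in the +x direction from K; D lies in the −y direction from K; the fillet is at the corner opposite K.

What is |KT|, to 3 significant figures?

42.3

K is at the origin; K and P share the same y with |KP| = 40.2 and P on the +x side, so P = (40.2, 0.00). KD is vertical with |KD| = 25.6 and D on the −y side, so D = (0.00, -25.6). The virtual corner opposite K is at (40.2, -25.6). Tangency of A1 to PV means the radius EV is perpendicular to PV and since A1 is tangent to TD there, ET ⟂ TD, with radius 6.5, so the center E sits 6.5 in from both sides at E = (33.7, -19.1). That places the tangent points at V = (40.2, -19.1) on PV and T = (33.7, -25.6) on TD. Then |KT| = |T − K| = 42.3.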